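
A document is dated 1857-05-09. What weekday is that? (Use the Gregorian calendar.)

Saturday

Doomsday rule: the anchor day for the 1800s is Friday. For year 57: 57÷12 = 4 r 9, and 9÷4 = 2, so 4+9+2 = 15.
Friday + 15 ≡ Saturday — that's 1857's doomsday.
In May the doomsday date is May 9.
May 9 is the doomsday itself: Saturday.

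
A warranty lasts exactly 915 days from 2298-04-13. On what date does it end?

October 15, 2300

+365 (one year) → Apr 13, 2299 (550 left).
+365 (one year) → Apr 13, 2300 (185 left).
Apr has 30 days: +18 → May 1, 2300 (167 left).
May has 31 days: +31 → Jun 1, 2300 (136 left).
Jun has 30 days: +30 → Jul 1, 2300 (106 left).
Jul has 31 days: +31 → Aug 1, 2300 (75 left).
Aug has 31 days: +31 → Sep 1, 2300 (44 left).
Sep has 30 days: +30 → Oct 1, 2300 (14 left).
+14 → Oct 15, 2300.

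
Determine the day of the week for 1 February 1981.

Doomsday rule: the anchor day for the 1900s is Wednesday. For year 81: 81÷12 = 6 r 9, and 9÷4 = 2, so 6+9+2 = 17.
Wednesday + 17 ≡ Saturday — that's 1981's doomsday.
In February the doomsday date is Feb 28 (1981 is not a leap year).
Feb 1 is 27 days before Feb 28; 27 mod 7 = 6, so Saturday − 6 = Sunday.

Sunday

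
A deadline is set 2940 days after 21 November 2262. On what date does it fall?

December 9, 2270

+365 (one year) → Nov 21, 2263 (2575 left).
+366 (one year; includes Feb 29, 2264) → Nov 21, 2264 (2209 left).
+365 (one year) → Nov 21, 2265 (1844 left).
+365 (one year) → Nov 21, 2266 (1479 left).
+365 (one year) → Nov 21, 2267 (1114 left).
+366 (one year; includes Feb 29, 2268) → Nov 21, 2268 (748 left).
+365 (one year) → Nov 21, 2269 (383 left).
Nov has 30 days: +10 → Dec 1, 2269 (373 left).
Dec has 31 days: +31 → Jan 1, 2270 (342 left).
Jan has 31 days: +31 → Feb 1, 2270 (311 left).
Feb has 28 days: +28 → Mar 1, 2270 (283 left).
Mar has 31 days: +31 → Apr 1, 2270 (252 left).
Apr has 30 days: +30 → May 1, 2270 (222 left).
May has 31 days: +31 → Jun 1, 2270 (191 left).
Jun has 30 days: +30 → Jul 1, 2270 (161 left).
Jul has 31 days: +31 → Aug 1, 2270 (130 left).
Aug has 31 days: +31 → Sep 1, 2270 (99 left).
Sep has 30 days: +30 → Oct 1, 2270 (69 left).
Oct has 31 days: +31 → Nov 1, 2270 (38 left).
Nov has 30 days: +30 → Dec 1, 2270 (8 left).
+8 → Dec 9, 2270.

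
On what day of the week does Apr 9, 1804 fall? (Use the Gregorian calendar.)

Doomsday rule: the anchor day for the 1800s is Friday. For year 04: 4÷12 = 0 r 4, and 4÷4 = 1, so 0+4+1 = 5.
Friday + 5 ≡ Wednesday — that's 1804's doomsday.
In April the doomsday date is Apr 4.
Apr 9 is 5 days after Apr 4; 5 mod 7 = 5, so Wednesday + 5 = Monday.

Monday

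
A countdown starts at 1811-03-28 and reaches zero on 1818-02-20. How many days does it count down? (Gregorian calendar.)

Mar 28, 1811 → Mar 28, 1812: 366 days (Feb 29, 1812 is in that span).
Mar 28, 1812 → Mar 28, 1813: 365 days.
Mar 28, 1813 → Mar 28, 1814: 365 days.
Mar 28, 1814 → Mar 28, 1815: 365 days.
Mar 28, 1815 → Mar 28, 1816: 366 days (Feb 29, 1816 is in that span).
Mar 28, 1816 → Mar 28, 1817: 365 days.
Mar 28, 1817 → Apr 28, 1817: 31 days (March has 31).
Apr 28, 1817 → May 28, 1817: 30 days (April has 30).
May 28, 1817 → Jun 28, 1817: 31 days (May has 31).
Jun 28, 1817 → Jul 28, 1817: 30 days (June has 30).
Jul 28, 1817 → Aug 28, 1817: 31 days (July has 31).
Aug 28, 1817 → Sep 28, 1817: 31 days (August has 31).
Sep 28, 1817 → Oct 28, 1817: 30 days (September has 30).
Oct 28, 1817 → Nov 28, 1817: 31 days (October has 31).
Nov 28, 1817 → Dec 28, 1817: 30 days (November has 30).
Dec 28, 1817 → Jan 28, 1818: 31 days (December has 31).
Jan 28, 1818 → Feb 20, 1818: 23 days.
Total: 2521 days.

2521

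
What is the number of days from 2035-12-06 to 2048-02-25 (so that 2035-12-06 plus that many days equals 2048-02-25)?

Dec 6, 2035 → Dec 6, 2036: 366 days (Feb 29, 2036 is in that span).
Dec 6, 2036 → Dec 6, 2037: 365 days.
Dec 6, 2037 → Dec 6, 2038: 365 days.
Dec 6, 2038 → Dec 6, 2039: 365 days.
Dec 6, 2039 → Dec 6, 2040: 366 days (Feb 29, 2040 is in that span).
Dec 6, 2040 → Dec 6, 2041: 365 days.
Dec 6, 2041 → Dec 6, 2042: 365 days.
Dec 6, 2042 → Dec 6, 2043: 365 days.
Dec 6, 2043 → Dec 6, 2044: 366 days (Feb 29, 2044 is in that span).
Dec 6, 2044 → Dec 6, 2045: 365 days.
Dec 6, 2045 → Dec 6, 2046: 365 days.
Dec 6, 2046 → Dec 6, 2047: 365 days.
Dec 6, 2047 → Jan 6, 2048: 31 days (December has 31).
Jan 6, 2048 → Feb 6, 2048: 31 days (January has 31).
Feb 6, 2048 → Feb 25, 2048: 19 days.
Total: 4464 days.

4464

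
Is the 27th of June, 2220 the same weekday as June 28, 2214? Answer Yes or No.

From Jun 28, 2214 to Jun 27, 2220 is 2191 days.
2191 mod 7 = 0, so they are the same weekday.
(Jun 28, 2214 is a Tuesday; Jun 27, 2220 is a Tuesday.)

Yes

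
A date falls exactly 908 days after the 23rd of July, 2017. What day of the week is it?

Friday

Jul 23, 2017 is a Sunday.
908 mod 7 = 5, so 908 days after a Sunday is Sunday + 5 = Friday.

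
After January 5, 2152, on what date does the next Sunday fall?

Jan 5, 2152 is a Wednesday.
From Wednesday to the next Sunday is 4 days.
Jan 5, 2152 + 4 = Jan 9, 2152.

January 9, 2152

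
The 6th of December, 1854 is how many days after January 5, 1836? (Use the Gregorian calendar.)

6910

Jan 5, 1836 → Jan 5, 1837: 366 days (Feb 29, 1836 is in that span).
Jan 5, 1837 → Jan 5, 1838: 365 days.
Jan 5, 1838 → Jan 5, 1839: 365 days.
Jan 5, 1839 → Jan 5, 1840: 365 days.
Jan 5, 1840 → Jan 5, 1841: 366 days (Feb 29, 1840 is in that span).
Jan 5, 1841 → Jan 5, 1842: 365 days.
Jan 5, 1842 → Jan 5, 1843: 365 days.
Jan 5, 1843 → Jan 5, 1844: 365 days.
Jan 5, 1844 → Jan 5, 1845: 366 days (Feb 29, 1844 is in that span).
Jan 5, 1845 → Jan 5, 1846: 365 days.
Jan 5, 1846 → Jan 5, 1847: 365 days.
Jan 5, 1847 → Jan 5, 1848: 365 days.
Jan 5, 1848 → Jan 5, 1849: 366 days (Feb 29, 1848 is in that span).
Jan 5, 1849 → Jan 5, 1850: 365 days.
Jan 5, 1850 → Jan 5, 1851: 365 days.
Jan 5, 1851 → Jan 5, 1852: 365 days.
Jan 5, 1852 → Jan 5, 1853: 366 days (Feb 29, 1852 is in that span).
Jan 5, 1853 → Jan 5, 1854: 365 days.
Jan 5, 1854 → Feb 5, 1854: 31 days (January has 31).
Feb 5, 1854 → Mar 5, 1854: 28 days (February has 28).
Mar 5, 1854 → Apr 5, 1854: 31 days (March has 31).
Apr 5, 1854 → May 5, 1854: 30 days (April has 30).
May 5, 1854 → Jun 5, 1854: 31 days (May has 31).
Jun 5, 1854 → Jul 5, 1854: 30 days (June has 30).
Jul 5, 1854 → Aug 5, 1854: 31 days (July has 31).
Aug 5, 1854 → Sep 5, 1854: 31 days (August has 31).
Sep 5, 1854 → Oct 5, 1854: 30 days (September has 30).
Oct 5, 1854 → Nov 5, 1854: 31 days (October has 31).
Nov 5, 1854 → Dec 5, 1854: 30 days (November has 30).
Dec 5, 1854 → Dec 6, 1854: 1 days.
Total: 6910 days.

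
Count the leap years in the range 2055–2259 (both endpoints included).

49

Multiples of 4 in [2055,2259]: 51.
Of those, multiples of 100: 2 (not leap unless ÷400).
Multiples of 400: 0.
Leap years = 51 − 2 + 0 = 49.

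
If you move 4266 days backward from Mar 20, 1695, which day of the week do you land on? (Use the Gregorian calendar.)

First find the weekday of Mar 20, 1695. Doomsday rule: the anchor day for the 1600s is Tuesday. For year 95: 95÷12 = 7 r 11, and 11÷4 = 2, so 7+11+2 = 20.
Tuesday + 20 ≡ Monday — that's 1695's doomsday.
In March the doomsday date is Mar 14.
Mar 20 is 6 days after Mar 14; 6 mod 7 = 6, so Monday + 6 = Sunday.
4266 mod 7 = 3, so 4266 days before a Sunday is Sunday − 3 = Thursday.

Thursday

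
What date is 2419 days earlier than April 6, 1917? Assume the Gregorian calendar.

August 22, 1910

−365 (one year) → Apr 6, 1916 (2054 left).
−366 (one year; includes Feb 29, 1916) → Apr 6, 1915 (1688 left).
−365 (one year) → Apr 6, 1914 (1323 left).
−365 (one year) → Apr 6, 1913 (958 left).
−365 (one year) → Apr 6, 1912 (593 left).
−366 (one year; includes Feb 29, 1912) → Apr 6, 1911 (227 left).
−6 → Mar 31, 1911 (end of Mar, 31 days; 221 left).
−31 → Feb 28, 1911 (end of Feb, 28 days; 190 left).
−28 → Jan 31, 1911 (end of Jan, 31 days; 162 left).
−31 → Dec 31, 1910 (end of Dec, 31 days; 131 left).
−31 → Nov 30, 1910 (end of Nov, 30 days; 100 left).
−30 → Oct 31, 1910 (end of Oct, 31 days; 70 left).
−31 → Sep 30, 1910 (end of Sep, 30 days; 39 left).
−30 → Aug 31, 1910 (end of Aug, 31 days; 9 left).
−9 → Aug 22, 1910.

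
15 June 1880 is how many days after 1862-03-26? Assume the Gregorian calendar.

Mar 26, 1862 → Mar 26, 1863: 365 days.
Mar 26, 1863 → Mar 26, 1864: 366 days (Feb 29, 1864 is in that span).
Mar 26, 1864 → Mar 26, 1865: 365 days.
Mar 26, 1865 → Mar 26, 1866: 365 days.
Mar 26, 1866 → Mar 26, 1867: 365 days.
Mar 26, 1867 → Mar 26, 1868: 366 days (Feb 29, 1868 is in that span).
Mar 26, 1868 → Mar 26, 1869: 365 days.
Mar 26, 1869 → Mar 26, 1870: 365 days.
Mar 26, 1870 → Mar 26, 1871: 365 days.
Mar 26, 1871 → Mar 26, 1872: 366 days (Feb 29, 1872 is in that span).
Mar 26, 1872 → Mar 26, 1873: 365 days.
Mar 26, 1873 → Mar 26, 1874: 365 days.
Mar 26, 1874 → Mar 26, 1875: 365 days.
Mar 26, 1875 → Mar 26, 1876: 366 days (Feb 29, 1876 is in that span).
Mar 26, 1876 → Mar 26, 1877: 365 days.
Mar 26, 1877 → Mar 26, 1878: 365 days.
Mar 26, 1878 → Mar 26, 1879: 365 days.
Mar 26, 1879 → Mar 26, 1880: 366 days (Feb 29, 1880 is in that span).
Mar 26, 1880 → Apr 26, 1880: 31 days (March has 31).
Apr 26, 1880 → May 26, 1880: 30 days (April has 30).
May 26, 1880 → Jun 15, 1880: 20 days.
Total: 6656 days.

6656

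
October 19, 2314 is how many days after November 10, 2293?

Nov 10, 2293 → Nov 10, 2294: 365 days.
Nov 10, 2294 → Nov 10, 2295: 365 days.
Nov 10, 2295 → Nov 10, 2296: 366 days (Feb 29, 2296 is in that span).
Nov 10, 2296 → Nov 10, 2297: 365 days.
Nov 10, 2297 → Nov 10, 2298: 365 days.
Nov 10, 2298 → Nov 10, 2299: 365 days.
Nov 10, 2299 → Nov 10, 2300: 365 days.
Nov 10, 2300 → Nov 10, 2301: 365 days.
Nov 10, 2301 → Nov 10, 2302: 365 days.
Nov 10, 2302 → Nov 10, 2303: 365 days.
Nov 10, 2303 → Nov 10, 2304: 366 days (Feb 29, 2304 is in that span).
Nov 10, 2304 → Nov 10, 2305: 365 days.
Nov 10, 2305 → Nov 10, 2306: 365 days.
Nov 10, 2306 → Nov 10, 2307: 365 days.
Nov 10, 2307 → Nov 10, 2308: 366 days (Feb 29, 2308 is in that span).
Nov 10, 2308 → Nov 10, 2309: 365 days.
Nov 10, 2309 → Nov 10, 2310: 365 days.
Nov 10, 2310 → Nov 10, 2311: 365 days.
Nov 10, 2311 → Nov 10, 2312: 366 days (Feb 29, 2312 is in that span).
Nov 10, 2312 → Nov 10, 2313: 365 days.
Nov 10, 2313 → Dec 10, 2313: 30 days (November has 30).
Dec 10, 2313 → Jan 10, 2314: 31 days (December has 31).
Jan 10, 2314 → Feb 10, 2314: 31 days (January has 31).
Feb 10, 2314 → Mar 10, 2314: 28 days (February has 28).
Mar 10, 2314 → Apr 10, 2314: 31 days (March has 31).
Apr 10, 2314 → May 10, 2314: 30 days (April has 30).
May 10, 2314 → Jun 10, 2314: 31 days (May has 31).
Jun 10, 2314 → Jul 10, 2314: 30 days (June has 30).
Jul 10, 2314 → Aug 10, 2314: 31 days (July has 31).
Aug 10, 2314 → Sep 10, 2314: 31 days (August has 31).
Sep 10, 2314 → Oct 10, 2314: 30 days (September has 30).
Oct 10, 2314 → Oct 19, 2314: 9 days.
Total: 7647 days.

7647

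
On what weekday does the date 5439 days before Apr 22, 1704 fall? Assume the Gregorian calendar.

Apr 22, 1704 is a Tuesday.
5439 mod 7 = 0, so 5439 days before a Tuesday is Tuesday − 0 = Tuesday.

Tuesday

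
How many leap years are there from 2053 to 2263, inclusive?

Multiples of 4 in [2053,2263]: 52.
Of those, multiples of 100: 2 (not leap unless ÷400).
Multiples of 400: 0.
Leap years = 52 − 2 + 0 = 50.

50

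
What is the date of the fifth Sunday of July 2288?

July 29, 2288

July 1, 2288 is a Sunday.
The first Sunday is therefore July 1 (same day).
The fifth Sunday is 1 + 4×7 = July 29.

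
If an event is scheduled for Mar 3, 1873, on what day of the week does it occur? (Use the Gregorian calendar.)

Doomsday rule: the anchor day for the 1800s is Friday. For year 73: 73÷12 = 6 r 1, and 1÷4 = 0, so 6+1+0 = 7.
Friday + 7 ≡ Friday — that's 1873's doomsday.
In March the doomsday date is Mar 14.
Mar 3 is 11 days before Mar 14; 11 mod 7 = 4, so Friday − 4 = Monday.

Monday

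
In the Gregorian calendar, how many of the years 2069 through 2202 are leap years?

Multiples of 4 in [2069,2202]: 33.
Of those, multiples of 100: 2 (not leap unless ÷400).
Multiples of 400: 0.
Leap years = 33 − 2 + 0 = 31.

31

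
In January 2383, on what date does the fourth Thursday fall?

January 1, 2383 is a Saturday.
The first Thursday is therefore January 6 (5 days later).
The fourth Thursday is 6 + 3×7 = January 27.

January 27, 2383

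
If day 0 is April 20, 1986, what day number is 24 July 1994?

3017

Apr 20, 1986 → Apr 20, 1987: 365 days.
Apr 20, 1987 → Apr 20, 1988: 366 days (Feb 29, 1988 is in that span).
Apr 20, 1988 → Apr 20, 1989: 365 days.
Apr 20, 1989 → Apr 20, 1990: 365 days.
Apr 20, 1990 → Apr 20, 1991: 365 days.
Apr 20, 1991 → Apr 20, 1992: 366 days (Feb 29, 1992 is in that span).
Apr 20, 1992 → Apr 20, 1993: 365 days.
Apr 20, 1993 → Apr 20, 1994: 365 days.
Apr 20, 1994 → May 20, 1994: 30 days (April has 30).
May 20, 1994 → Jun 20, 1994: 31 days (May has 31).
Jun 20, 1994 → Jul 20, 1994: 30 days (June has 30).
Jul 20, 1994 → Jul 24, 1994: 4 days.
Total: 3017 days.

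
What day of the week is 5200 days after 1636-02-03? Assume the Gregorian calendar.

Saturday

Feb 3, 1636 is a Sunday.
5200 mod 7 = 6, so 5200 days after a Sunday is Sunday + 6 = Saturday.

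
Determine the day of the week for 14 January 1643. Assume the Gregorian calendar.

Wednesday

Doomsday rule: the anchor day for the 1600s is Tuesday. For year 43: 43÷12 = 3 r 7, and 7÷4 = 1, so 3+7+1 = 11.
Tuesday + 11 ≡ Saturday — that's 1643's doomsday.
In January the doomsday date is Jan 3 (1643 is not a leap year).
Jan 14 is 11 days after Jan 3; 11 mod 7 = 4, so Saturday + 4 = Wednesday.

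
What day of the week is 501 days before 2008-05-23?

Monday

First find the weekday of May 23, 2008. Doomsday rule: the anchor day for the 2000s is Tuesday. For year 08: 8÷12 = 0 r 8, and 8÷4 = 2, so 0+8+2 = 10.
Tuesday + 10 ≡ Friday — that's 2008's doomsday.
In May the doomsday date is May 9.
May 23 is 14 days after May 9; 14 mod 7 = 0, so Friday + 0 = Friday.
501 mod 7 = 4, so 501 days before a Friday is Friday − 4 = Monday.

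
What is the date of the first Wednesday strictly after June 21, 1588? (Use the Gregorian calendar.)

June 22, 1588

Jun 21, 1588 is a Tuesday.
From Tuesday to the next Wednesday is 1 day.
Jun 21, 1588 + 1 = Jun 22, 1588.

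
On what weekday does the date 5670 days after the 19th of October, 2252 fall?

First find the weekday of Oct 19, 2252. Doomsday rule: the anchor day for the 2200s is Friday. For year 52: 52÷12 = 4 r 4, and 4÷4 = 1, so 4+4+1 = 9.
Friday + 9 ≡ Sunday — that's 2252's doomsday.
In October the doomsday date is Oct 10.
Oct 19 is 9 days after Oct 10; 9 mod 7 = 2, so Sunday + 2 = Tuesday.
5670 mod 7 = 0, so 5670 days after a Tuesday is Tuesday + 0 = Tuesday.

Tuesday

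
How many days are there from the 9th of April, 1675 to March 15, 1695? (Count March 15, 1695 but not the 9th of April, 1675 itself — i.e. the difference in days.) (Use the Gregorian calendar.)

7280

Apr 9, 1675 → Apr 9, 1676: 366 days (Feb 29, 1676 is in that span).
Apr 9, 1676 → Apr 9, 1677: 365 days.
Apr 9, 1677 → Apr 9, 1678: 365 days.
Apr 9, 1678 → Apr 9, 1679: 365 days.
Apr 9, 1679 → Apr 9, 1680: 366 days (Feb 29, 1680 is in that span).
Apr 9, 1680 → Apr 9, 1681: 365 days.
Apr 9, 1681 → Apr 9, 1682: 365 days.
Apr 9, 1682 → Apr 9, 1683: 365 days.
Apr 9, 1683 → Apr 9, 1684: 366 days (Feb 29, 1684 is in that span).
Apr 9, 1684 → Apr 9, 1685: 365 days.
Apr 9, 1685 → Apr 9, 1686: 365 days.
Apr 9, 1686 → Apr 9, 1687: 365 days.
Apr 9, 1687 → Apr 9, 1688: 366 days (Feb 29, 1688 is in that span).
Apr 9, 1688 → Apr 9, 1689: 365 days.
Apr 9, 1689 → Apr 9, 1690: 365 days.
Apr 9, 1690 → Apr 9, 1691: 365 days.
Apr 9, 1691 → Apr 9, 1692: 366 days (Feb 29, 1692 is in that span).
Apr 9, 1692 → Apr 9, 1693: 365 days.
Apr 9, 1693 → Apr 9, 1694: 365 days.
Apr 9, 1694 → May 9, 1694: 30 days (April has 30).
May 9, 1694 → Jun 9, 1694: 31 days (May has 31).
Jun 9, 1694 → Jul 9, 1694: 30 days (June has 30).
Jul 9, 1694 → Aug 9, 1694: 31 days (July has 31).
Aug 9, 1694 → Sep 9, 1694: 31 days (August has 31).
Sep 9, 1694 → Oct 9, 1694: 30 days (September has 30).
Oct 9, 1694 → Nov 9, 1694: 31 days (October has 31).
Nov 9, 1694 → Dec 9, 1694: 30 days (November has 30).
Dec 9, 1694 → Jan 9, 1695: 31 days (December has 31).
Jan 9, 1695 → Feb 9, 1695: 31 days (January has 31).
Feb 9, 1695 → Mar 9, 1695: 28 days (February has 28).
Mar 9, 1695 → Mar 15, 1695: 6 days.
Total: 7280 days.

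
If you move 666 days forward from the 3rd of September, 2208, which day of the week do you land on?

Sunday

Sep 3, 2208 is a Saturday.
666 mod 7 = 1, so 666 days after a Saturday is Saturday + 1 = Sunday.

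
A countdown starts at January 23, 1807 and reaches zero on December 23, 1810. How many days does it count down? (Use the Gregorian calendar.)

1430

Jan 23, 1807 → Jan 23, 1808: 365 days.
Jan 23, 1808 → Jan 23, 1809: 366 days (Feb 29, 1808 is in that span).
Jan 23, 1809 → Jan 23, 1810: 365 days.
Jan 23, 1810 → Feb 23, 1810: 31 days (January has 31).
Feb 23, 1810 → Mar 23, 1810: 28 days (February has 28).
Mar 23, 1810 → Apr 23, 1810: 31 days (March has 31).
Apr 23, 1810 → May 23, 1810: 30 days (April has 30).
May 23, 1810 → Jun 23, 1810: 31 days (May has 31).
Jun 23, 1810 → Jul 23, 1810: 30 days (June has 30).
Jul 23, 1810 → Aug 23, 1810: 31 days (July has 31).
Aug 23, 1810 → Sep 23, 1810: 31 days (August has 31).
Sep 23, 1810 → Oct 23, 1810: 30 days (September has 30).
Oct 23, 1810 → Nov 23, 1810: 31 days (October has 31).
Nov 23, 1810 → Dec 23, 1810: 30 days.
Total: 1430 days.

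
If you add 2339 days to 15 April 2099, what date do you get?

September 10, 2105

+365 (one year) → Apr 15, 2100 (1974 left).
+365 (one year) → Apr 15, 2101 (1609 left).
+365 (one year) → Apr 15, 2102 (1244 left).
+365 (one year) → Apr 15, 2103 (879 left).
+366 (one year; includes Feb 29, 2104) → Apr 15, 2104 (513 left).
+365 (one year) → Apr 15, 2105 (148 left).
Apr has 30 days: +16 → May 1, 2105 (132 left).
May has 31 days: +31 → Jun 1, 2105 (101 left).
Jun has 30 days: +30 → Jul 1, 2105 (71 left).
Jul has 31 days: +31 → Aug 1, 2105 (40 left).
Aug has 31 days: +31 → Sep 1, 2105 (9 left).
+9 → Sep 10, 2105.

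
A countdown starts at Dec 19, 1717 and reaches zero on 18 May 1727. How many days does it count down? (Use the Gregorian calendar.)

Dec 19, 1717 → Dec 19, 1718: 365 days.
Dec 19, 1718 → Dec 19, 1719: 365 days.
Dec 19, 1719 → Dec 19, 1720: 366 days (Feb 29, 1720 is in that span).
Dec 19, 1720 → Dec 19, 1721: 365 days.
Dec 19, 1721 → Dec 19, 1722: 365 days.
Dec 19, 1722 → Dec 19, 1723: 365 days.
Dec 19, 1723 → Dec 19, 1724: 366 days (Feb 29, 1724 is in that span).
Dec 19, 1724 → Dec 19, 1725: 365 days.
Dec 19, 1725 → Dec 19, 1726: 365 days.
Dec 19, 1726 → Jan 19, 1727: 31 days (December has 31).
Jan 19, 1727 → Feb 19, 1727: 31 days (January has 31).
Feb 19, 1727 → Mar 19, 1727: 28 days (February has 28).
Mar 19, 1727 → Apr 19, 1727: 31 days (March has 31).
Apr 19, 1727 → May 18, 1727: 29 days.
Total: 3437 days.

3437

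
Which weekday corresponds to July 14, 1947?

Doomsday rule: the anchor day for the 1900s is Wednesday. For year 47: 47÷12 = 3 r 11, and 11÷4 = 2, so 3+11+2 = 16.
Wednesday + 16 ≡ Friday — that's 1947's doomsday.
In July the doomsday date is Jul 11.
Jul 14 is 3 days after Jul 11; 3 mod 7 = 3, so Friday + 3 = Monday.

Monday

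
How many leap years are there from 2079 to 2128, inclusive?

12

Multiples of 4 in [2079,2128]: 13.
Of those, multiples of 100: 1 (not leap unless ÷400).
Multiples of 400: 0.
Leap years = 13 − 1 + 0 = 12.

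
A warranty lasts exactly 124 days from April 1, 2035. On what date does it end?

Apr has 30 days: +30 → May 1, 2035 (94 left).
May has 31 days: +31 → Jun 1, 2035 (63 left).
Jun has 30 days: +30 → Jul 1, 2035 (33 left).
Jul has 31 days: +31 → Aug 1, 2035 (2 left).
+2 → Aug 3, 2035.

August 3, 2035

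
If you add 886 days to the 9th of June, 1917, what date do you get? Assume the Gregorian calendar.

+365 (one year) → Jun 9, 1918 (521 left).
+365 (one year) → Jun 9, 1919 (156 left).
Jun has 30 days: +22 → Jul 1, 1919 (134 left).
Jul has 31 days: +31 → Aug 1, 1919 (103 left).
Aug has 31 days: +31 → Sep 1, 1919 (72 left).
Sep has 30 days: +30 → Oct 1, 1919 (42 left).
Oct has 31 days: +31 → Nov 1, 1919 (11 left).
+11 → Nov 12, 1919.

November 12, 1919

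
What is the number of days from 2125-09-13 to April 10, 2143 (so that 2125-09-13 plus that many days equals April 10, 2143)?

Sep 13, 2125 → Sep 13, 2126: 365 days.
Sep 13, 2126 → Sep 13, 2127: 365 days.
Sep 13, 2127 → Sep 13, 2128: 366 days (Feb 29, 2128 is in that span).
Sep 13, 2128 → Sep 13, 2129: 365 days.
Sep 13, 2129 → Sep 13, 2130: 365 days.
Sep 13, 2130 → Sep 13, 2131: 365 days.
Sep 13, 2131 → Sep 13, 2132: 366 days (Feb 29, 2132 is in that span).
Sep 13, 2132 → Sep 13, 2133: 365 days.
Sep 13, 2133 → Sep 13, 2134: 365 days.
Sep 13, 2134 → Sep 13, 2135: 365 days.
Sep 13, 2135 → Sep 13, 2136: 366 days (Feb 29, 2136 is in that span).
Sep 13, 2136 → Sep 13, 2137: 365 days.
Sep 13, 2137 → Sep 13, 2138: 365 days.
Sep 13, 2138 → Sep 13, 2139: 365 days.
Sep 13, 2139 → Sep 13, 2140: 366 days (Feb 29, 2140 is in that span).
Sep 13, 2140 → Sep 13, 2141: 365 days.
Sep 13, 2141 → Sep 13, 2142: 365 days.
Sep 13, 2142 → Oct 13, 2142: 30 days (September has 30).
Oct 13, 2142 → Nov 13, 2142: 31 days (October has 31).
Nov 13, 2142 → Dec 13, 2142: 30 days (November has 30).
Dec 13, 2142 → Jan 13, 2143: 31 days (December has 31).
Jan 13, 2143 → Feb 13, 2143: 31 days (January has 31).
Feb 13, 2143 → Mar 13, 2143: 28 days (February has 28).
Mar 13, 2143 → Apr 10, 2143: 28 days.
Total: 6418 days.

6418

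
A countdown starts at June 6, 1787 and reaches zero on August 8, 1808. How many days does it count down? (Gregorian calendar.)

Jun 6, 1787 → Jun 6, 1788: 366 days (Feb 29, 1788 is in that span).
Jun 6, 1788 → Jun 6, 1789: 365 days.
Jun 6, 1789 → Jun 6, 1790: 365 days.
Jun 6, 1790 → Jun 6, 1791: 365 days.
Jun 6, 1791 → Jun 6, 1792: 366 days (Feb 29, 1792 is in that span).
Jun 6, 1792 → Jun 6, 1793: 365 days.
Jun 6, 1793 → Jun 6, 1794: 365 days.
Jun 6, 1794 → Jun 6, 1795: 365 days.
Jun 6, 1795 → Jun 6, 1796: 366 days (Feb 29, 1796 is in that span).
Jun 6, 1796 → Jun 6, 1797: 365 days.
Jun 6, 1797 → Jun 6, 1798: 365 days.
Jun 6, 1798 → Jun 6, 1799: 365 days.
Jun 6, 1799 → Jun 6, 1800: 365 days.
Jun 6, 1800 → Jun 6, 1801: 365 days.
Jun 6, 1801 → Jun 6, 1802: 365 days.
Jun 6, 1802 → Jun 6, 1803: 365 days.
Jun 6, 1803 → Jun 6, 1804: 366 days (Feb 29, 1804 is in that span).
Jun 6, 1804 → Jun 6, 1805: 365 days.
Jun 6, 1805 → Jun 6, 1806: 365 days.
Jun 6, 1806 → Jun 6, 1807: 365 days.
Jun 6, 1807 → Jun 6, 1808: 366 days (Feb 29, 1808 is in that span).
Jun 6, 1808 → Jul 6, 1808: 30 days (June has 30).
Jul 6, 1808 → Aug 6, 1808: 31 days (July has 31).
Aug 6, 1808 → Aug 8, 1808: 2 days.
Total: 7733 days.

7733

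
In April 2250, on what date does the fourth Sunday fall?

April 28, 2250

April 1, 2250 is a Monday.
The first Sunday is therefore April 7 (6 days later).
The fourth Sunday is 7 + 3×7 = April 28.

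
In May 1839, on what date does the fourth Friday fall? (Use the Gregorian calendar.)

May 1, 1839 is a Wednesday.
The first Friday is therefore May 3 (2 days later).
The fourth Friday is 3 + 3×7 = May 24.

May 24, 1839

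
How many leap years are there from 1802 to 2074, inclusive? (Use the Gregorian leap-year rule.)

67

Multiples of 4 in [1802,2074]: 68.
Of those, multiples of 100: 2 (not leap unless ÷400).
Multiples of 400: 1.
Leap years = 68 − 2 + 1 = 67.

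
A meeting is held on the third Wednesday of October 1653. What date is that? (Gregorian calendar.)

October 1, 1653 is a Wednesday.
The first Wednesday is therefore October 1 (same day).
The third Wednesday is 1 + 2×7 = October 15.

October 15, 1653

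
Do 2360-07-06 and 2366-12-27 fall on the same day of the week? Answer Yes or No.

No

From Jul 6, 2360 to Dec 27, 2366 is 2365 days.
2365 mod 7 = 6, so they are different weekdays.
(Jul 6, 2360 is a Wednesday; Dec 27, 2366 is a Tuesday.)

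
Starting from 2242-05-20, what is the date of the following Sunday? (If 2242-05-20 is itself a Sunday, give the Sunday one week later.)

May 22, 2242

May 20, 2242 is a Friday.
From Friday to the next Sunday is 2 days.
May 20, 2242 + 2 = May 22, 2242.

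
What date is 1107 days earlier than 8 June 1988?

May 28, 1985

−366 (one year; includes Feb 29, 1988) → Jun 8, 1987 (741 left).
−365 (one year) → Jun 8, 1986 (376 left).
−8 → May 31, 1986 (end of May, 31 days; 368 left).
−31 → Apr 30, 1986 (end of Apr, 30 days; 337 left).
−30 → Mar 31, 1986 (end of Mar, 31 days; 307 left).
−31 → Feb 28, 1986 (end of Feb, 28 days; 276 left).
−28 → Jan 31, 1986 (end of Jan, 31 days; 248 left).
−31 → Dec 31, 1985 (end of Dec, 31 days; 217 left).
−31 → Nov 30, 1985 (end of Nov, 30 days; 186 left).
−30 → Oct 31, 1985 (end of Oct, 31 days; 156 left).
−31 → Sep 30, 1985 (end of Sep, 30 days; 125 left).
−30 → Aug 31, 1985 (end of Aug, 31 days; 95 left).
−31 → Jul 31, 1985 (end of Jul, 31 days; 64 left).
−31 → Jun 30, 1985 (end of Jun, 30 days; 33 left).
−30 → May 31, 1985 (end of May, 31 days; 3 left).
−3 → May 28, 1985.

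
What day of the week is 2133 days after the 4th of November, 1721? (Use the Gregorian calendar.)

First find the weekday of Nov 4, 1721. Doomsday rule: the anchor day for the 1700s is Sunday. For year 21: 21÷12 = 1 r 9, and 9÷4 = 2, so 1+9+2 = 12.
Sunday + 12 ≡ Friday — that's 1721's doomsday.
In November the doomsday date is Nov 7.
Nov 4 is 3 days before Nov 7; 3 mod 7 = 3, so Friday − 3 = Tuesday.
2133 mod 7 = 5, so 2133 days after a Tuesday is Tuesday + 5 = Sunday.

Sunday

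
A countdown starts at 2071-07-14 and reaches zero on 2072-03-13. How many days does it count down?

243

Jul 14, 2071 → Aug 14, 2071: 31 days (July has 31).
Aug 14, 2071 → Sep 14, 2071: 31 days (August has 31).
Sep 14, 2071 → Oct 14, 2071: 30 days (September has 30).
Oct 14, 2071 → Nov 14, 2071: 31 days (October has 31).
Nov 14, 2071 → Dec 14, 2071: 30 days (November has 30).
Dec 14, 2071 → Jan 14, 2072: 31 days (December has 31).
Jan 14, 2072 → Feb 14, 2072: 31 days (January has 31).
Feb 14, 2072 → Mar 13, 2072: 28 days.
Total: 243 days.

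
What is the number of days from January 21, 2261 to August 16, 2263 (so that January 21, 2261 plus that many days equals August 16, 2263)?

937

Jan 21, 2261 → Jan 21, 2262: 365 days.
Jan 21, 2262 → Jan 21, 2263: 365 days.
Jan 21, 2263 → Feb 21, 2263: 31 days (January has 31).
Feb 21, 2263 → Mar 21, 2263: 28 days (February has 28).
Mar 21, 2263 → Apr 21, 2263: 31 days (March has 31).
Apr 21, 2263 → May 21, 2263: 30 days (April has 30).
May 21, 2263 → Jun 21, 2263: 31 days (May has 31).
Jun 21, 2263 → Jul 21, 2263: 30 days (June has 30).
Jul 21, 2263 → Aug 16, 2263: 26 days.
Total: 937 days.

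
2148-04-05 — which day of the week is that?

Friday

Doomsday rule: the anchor day for the 2100s is Sunday. For year 48: 48÷12 = 4 r 0, and 0÷4 = 0, so 4+0+0 = 4.
Sunday + 4 ≡ Thursday — that's 2148's doomsday.
In April the doomsday date is Apr 4.
Apr 5 is 1 day after Apr 4; 1 mod 7 = 1, so Thursday + 1 = Friday.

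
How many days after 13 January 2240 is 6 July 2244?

1636

Jan 13, 2240 → Jan 13, 2241: 366 days (Feb 29, 2240 is in that span).
Jan 13, 2241 → Jan 13, 2242: 365 days.
Jan 13, 2242 → Jan 13, 2243: 365 days.
Jan 13, 2243 → Jan 13, 2244: 365 days.
Jan 13, 2244 → Feb 13, 2244: 31 days (January has 31).
Feb 13, 2244 → Mar 13, 2244: 29 days (February has 29).
Mar 13, 2244 → Apr 13, 2244: 31 days (March has 31).
Apr 13, 2244 → May 13, 2244: 30 days (April has 30).
May 13, 2244 → Jun 13, 2244: 31 days (May has 31).
Jun 13, 2244 → Jul 6, 2244: 23 days.
Total: 1636 days.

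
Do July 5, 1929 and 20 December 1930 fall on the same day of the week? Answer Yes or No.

No

From Jul 5, 1929 to Dec 20, 1930 is 533 days.
533 mod 7 = 1, so they are different weekdays.
(Jul 5, 1929 is a Friday; Dec 20, 1930 is a Saturday.)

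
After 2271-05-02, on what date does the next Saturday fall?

May 6, 2271

May 2, 2271 is a Tuesday.
From Tuesday to the next Saturday is 4 days.
May 2, 2271 + 4 = May 6, 2271.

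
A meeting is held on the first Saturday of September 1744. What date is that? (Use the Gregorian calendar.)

September 1, 1744 is a Tuesday.
The first Saturday is therefore September 5 (4 days later).

September 5, 1744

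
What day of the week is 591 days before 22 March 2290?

Wednesday

Mar 22, 2290 is a Saturday.
591 mod 7 = 3, so 591 days before a Saturday is Saturday − 3 = Wednesday.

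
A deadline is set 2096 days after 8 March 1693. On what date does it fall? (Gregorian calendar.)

+365 (one year) → Mar 8, 1694 (1731 left).
+365 (one year) → Mar 8, 1695 (1366 left).
+366 (one year; includes Feb 29, 1696) → Mar 8, 1696 (1000 left).
+365 (one year) → Mar 8, 1697 (635 left).
+365 (one year) → Mar 8, 1698 (270 left).
Mar has 31 days: +24 → Apr 1, 1698 (246 left).
Apr has 30 days: +30 → May 1, 1698 (216 left).
May has 31 days: +31 → Jun 1, 1698 (185 left).
Jun has 30 days: +30 → Jul 1, 1698 (155 left).
Jul has 31 days: +31 → Aug 1, 1698 (124 left).
Aug has 31 days: +31 → Sep 1, 1698 (93 left).
Sep has 30 days: +30 → Oct 1, 1698 (63 left).
Oct has 31 days: +31 → Nov 1, 1698 (32 left).
Nov has 30 days: +30 → Dec 1, 1698 (2 left).
+2 → Dec 3, 1698.

December 3, 1698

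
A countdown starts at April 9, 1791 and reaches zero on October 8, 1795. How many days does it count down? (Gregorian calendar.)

Apr 9, 1791 → Apr 9, 1792: 366 days (Feb 29, 1792 is in that span).
Apr 9, 1792 → Apr 9, 1793: 365 days.
Apr 9, 1793 → Apr 9, 1794: 365 days.
Apr 9, 1794 → Apr 9, 1795: 365 days.
Apr 9, 1795 → May 9, 1795: 30 days (April has 30).
May 9, 1795 → Jun 9, 1795: 31 days (May has 31).
Jun 9, 1795 → Jul 9, 1795: 30 days (June has 30).
Jul 9, 1795 → Aug 9, 1795: 31 days (July has 31).
Aug 9, 1795 → Sep 9, 1795: 31 days (August has 31).
Sep 9, 1795 → Oct 8, 1795: 29 days.
Total: 1643 days.

1643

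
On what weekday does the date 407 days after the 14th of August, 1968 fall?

First find the weekday of Aug 14, 1968. Doomsday rule: the anchor day for the 1900s is Wednesday. For year 68: 68÷12 = 5 r 8, and 8÷4 = 2, so 5+8+2 = 15.
Wednesday + 15 ≡ Thursday — that's 1968's doomsday.
In August the doomsday date is Aug 8.
Aug 14 is 6 days after Aug 8; 6 mod 7 = 6, so Thursday + 6 = Wednesday.
407 mod 7 = 1, so 407 days after a Wednesday is Wednesday + 1 = Thursday.

Thursday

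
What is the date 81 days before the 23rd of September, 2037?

July 4, 2037

−23 → Aug 31, 2037 (end of Aug, 31 days; 58 left).
−31 → Jul 31, 2037 (end of Jul, 31 days; 27 left).
−27 → Jul 4, 2037.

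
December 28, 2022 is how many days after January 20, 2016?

2534

Jan 20, 2016 → Jan 20, 2017: 366 days (Feb 29, 2016 is in that span).
Jan 20, 2017 → Jan 20, 2018: 365 days.
Jan 20, 2018 → Jan 20, 2019: 365 days.
Jan 20, 2019 → Jan 20, 2020: 365 days.
Jan 20, 2020 → Jan 20, 2021: 366 days (Feb 29, 2020 is in that span).
Jan 20, 2021 → Jan 20, 2022: 365 days.
Jan 20, 2022 → Feb 20, 2022: 31 days (January has 31).
Feb 20, 2022 → Mar 20, 2022: 28 days (February has 28).
Mar 20, 2022 → Apr 20, 2022: 31 days (March has 31).
Apr 20, 2022 → May 20, 2022: 30 days (April has 30).
May 20, 2022 → Jun 20, 2022: 31 days (May has 31).
Jun 20, 2022 → Jul 20, 2022: 30 days (June has 30).
Jul 20, 2022 → Aug 20, 2022: 31 days (July has 31).
Aug 20, 2022 → Sep 20, 2022: 31 days (August has 31).
Sep 20, 2022 → Oct 20, 2022: 30 days (September has 30).
Oct 20, 2022 → Nov 20, 2022: 31 days (October has 31).
Nov 20, 2022 → Dec 20, 2022: 30 days (November has 30).
Dec 20, 2022 → Dec 28, 2022: 8 days.
Total: 2534 days.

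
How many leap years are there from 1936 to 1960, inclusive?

Multiples of 4 in [1936,1960]: 7.
Of those, multiples of 100: 0 (not leap unless ÷400).
Multiples of 400: 0.
Leap years = 7 − 0 + 0 = 7.

7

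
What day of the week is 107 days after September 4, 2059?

Saturday

First find the weekday of Sep 4, 2059. Doomsday rule: the anchor day for the 2000s is Tuesday. For year 59: 59÷12 = 4 r 11, and 11÷4 = 2, so 4+11+2 = 17.
Tuesday + 17 ≡ Friday — that's 2059's doomsday.
In September the doomsday date is Sep 5.
Sep 4 is 1 day before Sep 5; 1 mod 7 = 1, so Friday − 1 = Thursday.
107 mod 7 = 2, so 107 days after a Thursday is Thursday + 2 = Saturday.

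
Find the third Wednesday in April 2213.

April 1, 2213 is a Thursday.
The first Wednesday is therefore April 7 (6 days later).
The third Wednesday is 7 + 2×7 = April 21.

April 21, 2213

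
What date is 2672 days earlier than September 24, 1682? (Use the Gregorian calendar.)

June 1, 1675

−365 (one year) → Sep 24, 1681 (2307 left).
−365 (one year) → Sep 24, 1680 (1942 left).
−366 (one year; includes Feb 29, 1680) → Sep 24, 1679 (1576 left).
−365 (one year) → Sep 24, 1678 (1211 left).
−365 (one year) → Sep 24, 1677 (846 left).
−365 (one year) → Sep 24, 1676 (481 left).
−366 (one year; includes Feb 29, 1676) → Sep 24, 1675 (115 left).
−24 → Aug 31, 1675 (end of Aug, 31 days; 91 left).
−31 → Jul 31, 1675 (end of Jul, 31 days; 60 left).
−31 → Jun 30, 1675 (end of Jun, 30 days; 29 left).
−29 → Jun 1, 1675.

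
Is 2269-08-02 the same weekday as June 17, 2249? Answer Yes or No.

No

From Jun 17, 2249 to Aug 2, 2269 is 7351 days.
7351 mod 7 = 1, so they are different weekdays.
(Jun 17, 2249 is a Sunday; Aug 2, 2269 is a Monday.)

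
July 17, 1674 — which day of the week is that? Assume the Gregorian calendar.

Tuesday

Doomsday rule: the anchor day for the 1600s is Tuesday. For year 74: 74÷12 = 6 r 2, and 2÷4 = 0, so 6+2+0 = 8.
Tuesday + 8 ≡ Wednesday — that's 1674's doomsday.
In July the doomsday date is Jul 11.
Jul 17 is 6 days after Jul 11; 6 mod 7 = 6, so Wednesday + 6 = Tuesday.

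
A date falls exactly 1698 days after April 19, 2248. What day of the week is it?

Apr 19, 2248 is a Wednesday.
1698 mod 7 = 4, so 1698 days after a Wednesday is Wednesday + 4 = Sunday.

Sunday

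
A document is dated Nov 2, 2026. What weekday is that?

Doomsday rule: the anchor day for the 2000s is Tuesday. For year 26: 26÷12 = 2 r 2, and 2÷4 = 0, so 2+2+0 = 4.
Tuesday + 4 ≡ Saturday — that's 2026's doomsday.
In November the doomsday date is Nov 7.
Nov 2 is 5 days before Nov 7; 5 mod 7 = 5, so Saturday − 5 = Monday.

Monday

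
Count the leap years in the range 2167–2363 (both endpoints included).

Multiples of 4 in [2167,2363]: 49.
Of those, multiples of 100: 2 (not leap unless ÷400).
Multiples of 400: 0.
Leap years = 49 − 2 + 0 = 47.

47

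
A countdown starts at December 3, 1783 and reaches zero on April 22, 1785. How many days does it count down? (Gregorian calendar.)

506

Dec 3, 1783 → Dec 3, 1784: 366 days (Feb 29, 1784 is in that span).
Dec 3, 1784 → Jan 3, 1785: 31 days (December has 31).
Jan 3, 1785 → Feb 3, 1785: 31 days (January has 31).
Feb 3, 1785 → Mar 3, 1785: 28 days (February has 28).
Mar 3, 1785 → Apr 3, 1785: 31 days (March has 31).
Apr 3, 1785 → Apr 22, 1785: 19 days.
Total: 506 days.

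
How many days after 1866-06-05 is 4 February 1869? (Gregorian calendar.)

975

Jun 5, 1866 → Jun 5, 1867: 365 days.
Jun 5, 1867 → Jun 5, 1868: 366 days (Feb 29, 1868 is in that span).
Jun 5, 1868 → Jul 5, 1868: 30 days (June has 30).
Jul 5, 1868 → Aug 5, 1868: 31 days (July has 31).
Aug 5, 1868 → Sep 5, 1868: 31 days (August has 31).
Sep 5, 1868 → Oct 5, 1868: 30 days (September has 30).
Oct 5, 1868 → Nov 5, 1868: 31 days (October has 31).
Nov 5, 1868 → Dec 5, 1868: 30 days (November has 30).
Dec 5, 1868 → Jan 5, 1869: 31 days (December has 31).
Jan 5, 1869 → Feb 4, 1869: 30 days.
Total: 975 days.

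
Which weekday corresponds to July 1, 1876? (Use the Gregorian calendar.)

Saturday

Doomsday rule: the anchor day for the 1800s is Friday. For year 76: 76÷12 = 6 r 4, and 4÷4 = 1, so 6+4+1 = 11.
Friday + 11 ≡ Tuesday — that's 1876's doomsday.
In July the doomsday date is Jul 11.
Jul 1 is 10 days before Jul 11; 10 mod 7 = 3, so Tuesday − 3 = Saturday.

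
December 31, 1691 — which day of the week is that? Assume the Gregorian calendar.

Doomsday rule: the anchor day for the 1600s is Tuesday. For year 91: 91÷12 = 7 r 7, and 7÷4 = 1, so 7+7+1 = 15.
Tuesday + 15 ≡ Wednesday — that's 1691's doomsday.
In December the doomsday date is Dec 12.
Dec 31 is 19 days after Dec 12; 19 mod 7 = 5, so Wednesday + 5 = Monday.

Monday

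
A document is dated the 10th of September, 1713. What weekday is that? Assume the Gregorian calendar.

Doomsday rule: the anchor day for the 1700s is Sunday. For year 13: 13÷12 = 1 r 1, and 1÷4 = 0, so 1+1+0 = 2.
Sunday + 2 ≡ Tuesday — that's 1713's doomsday.
In September the doomsday date is Sep 5.
Sep 10 is 5 days after Sep 5; 5 mod 7 = 5, so Tuesday + 5 = Sunday.

Sunday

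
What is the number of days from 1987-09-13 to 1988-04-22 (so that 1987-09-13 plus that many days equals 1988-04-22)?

222

Sep 13, 1987 → Oct 13, 1987: 30 days (September has 30).
Oct 13, 1987 → Nov 13, 1987: 31 days (October has 31).
Nov 13, 1987 → Dec 13, 1987: 30 days (November has 30).
Dec 13, 1987 → Jan 13, 1988: 31 days (December has 31).
Jan 13, 1988 → Feb 13, 1988: 31 days (January has 31).
Feb 13, 1988 → Mar 13, 1988: 29 days (February has 29).
Mar 13, 1988 → Apr 13, 1988: 31 days (March has 31).
Apr 13, 1988 → Apr 22, 1988: 9 days.
Total: 222 days.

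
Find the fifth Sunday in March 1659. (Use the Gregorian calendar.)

March 1, 1659 is a Saturday.
The first Sunday is therefore March 2 (1 days later).
The fifth Sunday is 2 + 4×7 = March 30.

March 30, 1659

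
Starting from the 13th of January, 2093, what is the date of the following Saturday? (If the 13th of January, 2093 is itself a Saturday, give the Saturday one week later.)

January 17, 2093

Jan 13, 2093 is a Tuesday.
From Tuesday to the next Saturday is 4 days.
Jan 13, 2093 + 4 = Jan 17, 2093.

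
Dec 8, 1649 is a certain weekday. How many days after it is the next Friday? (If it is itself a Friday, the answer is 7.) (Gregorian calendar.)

2

Dec 8, 1649 is a Wednesday.
From Wednesday to the next Friday is 2 days.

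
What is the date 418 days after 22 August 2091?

October 13, 2092

+366 (one year; includes Feb 29, 2092) → Aug 22, 2092 (52 left).
Aug has 31 days: +10 → Sep 1, 2092 (42 left).
Sep has 30 days: +30 → Oct 1, 2092 (12 left).
+12 → Oct 13, 2092.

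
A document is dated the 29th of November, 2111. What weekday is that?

January 1, 2111 is a Thursday.
Jan 1, 2111 → Feb 1, 2111: 31 days (January has 31).
Feb 1, 2111 → Mar 1, 2111: 28 days (February has 28).
Mar 1, 2111 → Apr 1, 2111: 31 days (March has 31).
Apr 1, 2111 → May 1, 2111: 30 days (April has 30).
May 1, 2111 → Jun 1, 2111: 31 days (May has 31).
Jun 1, 2111 → Jul 1, 2111: 30 days (June has 30).
Jul 1, 2111 → Aug 1, 2111: 31 days (July has 31).
Aug 1, 2111 → Sep 1, 2111: 31 days (August has 31).
Sep 1, 2111 → Oct 1, 2111: 30 days (September has 30).
Oct 1, 2111 → Nov 1, 2111: 31 days (October has 31).
Nov 1, 2111 → Nov 29, 2111: 28 days.
Total: 332 days.
332 mod 7 = 3, so Thursday + 3 = Sunday.

Sunday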